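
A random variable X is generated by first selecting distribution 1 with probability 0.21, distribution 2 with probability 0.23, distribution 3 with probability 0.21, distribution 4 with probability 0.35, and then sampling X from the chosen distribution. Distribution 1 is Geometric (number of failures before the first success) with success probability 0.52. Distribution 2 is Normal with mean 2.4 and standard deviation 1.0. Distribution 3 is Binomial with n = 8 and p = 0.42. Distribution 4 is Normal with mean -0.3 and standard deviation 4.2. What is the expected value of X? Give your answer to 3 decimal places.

Component means — 1: 0.923077; 2: 2.4; 3: 3.36; 4: -0.3.
E[X] = 0.21·0.923077 + 0.23·2.4 + 0.21·3.36 + 0.35·-0.3 = 1.34645.

1.346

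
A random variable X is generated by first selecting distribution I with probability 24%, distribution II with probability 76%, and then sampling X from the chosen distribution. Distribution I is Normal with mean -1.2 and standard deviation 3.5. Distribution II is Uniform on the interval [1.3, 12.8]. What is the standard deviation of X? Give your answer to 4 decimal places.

Per component, I: μ=-1.2, E[X²]=13.69; II: μ=7.05, E[X²]=60.7233.
E[X] = 0.24·-1.2 + 0.76·7.05 = 5.07.
E[X²] = 0.24·13.69 + 0.76·60.7233 = 49.4353.
Var(X) = E[X²] − (E[X])² = 49.4353 − 25.7049 = 23.7304.
SD(X) = √23.7304 = 4.87139.

4.8714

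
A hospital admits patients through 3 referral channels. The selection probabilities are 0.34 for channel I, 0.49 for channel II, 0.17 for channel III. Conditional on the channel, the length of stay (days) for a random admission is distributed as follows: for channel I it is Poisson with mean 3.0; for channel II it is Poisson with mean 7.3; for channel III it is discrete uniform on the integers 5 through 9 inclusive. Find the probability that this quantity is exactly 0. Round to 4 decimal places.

0.0173

Conditional on each channel, P(X = 0): I: 0.0497871; II: 0.000675539; III: 0.
By total probability, P(X = 0) = 0.34·0.0497871 + 0.49·0.000675539 + 0.17·0 = 0.0172586.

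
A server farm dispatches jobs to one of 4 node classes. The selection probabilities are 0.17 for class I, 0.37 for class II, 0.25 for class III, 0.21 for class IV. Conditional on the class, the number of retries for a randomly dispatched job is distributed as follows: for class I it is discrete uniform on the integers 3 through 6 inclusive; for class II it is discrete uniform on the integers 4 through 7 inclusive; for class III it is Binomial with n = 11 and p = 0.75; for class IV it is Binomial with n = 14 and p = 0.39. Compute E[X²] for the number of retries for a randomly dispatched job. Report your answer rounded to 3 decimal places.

For each component E[X²] = Var + (mean)², giving I: 21.5; II: 31.5; III: 70.125; IV: 33.1422.
Overall E[X²] = 0.17·21.5 + 0.37·31.5 + 0.25·70.125 + 0.21·33.1422 = 39.8011.

39.801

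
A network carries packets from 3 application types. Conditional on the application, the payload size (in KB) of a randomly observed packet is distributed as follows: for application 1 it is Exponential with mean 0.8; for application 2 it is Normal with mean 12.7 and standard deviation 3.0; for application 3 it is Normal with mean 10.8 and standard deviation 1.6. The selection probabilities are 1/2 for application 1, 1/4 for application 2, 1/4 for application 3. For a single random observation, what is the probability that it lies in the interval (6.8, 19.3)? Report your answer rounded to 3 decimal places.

Conditional on each application, P(6.8 < X < 19.3): 1: 0.000203468; 2: 0.961486; 3: 0.99379.
By total probability, P(6.8 < X < 19.3) = 0.5·0.000203468 + 0.25·0.961486 + 0.25·0.99379 = 0.488921.

0.489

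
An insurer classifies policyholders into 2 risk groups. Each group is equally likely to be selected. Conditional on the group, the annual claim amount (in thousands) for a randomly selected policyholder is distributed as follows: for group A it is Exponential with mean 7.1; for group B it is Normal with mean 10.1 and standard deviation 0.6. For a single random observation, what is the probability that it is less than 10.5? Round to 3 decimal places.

0.760

Conditional on each group, P(X < 10.5): A: 0.772106; B: 0.747507.
By total probability, P(X < 10.5) = 0.5·0.772106 + 0.5·0.747507 = 0.759807.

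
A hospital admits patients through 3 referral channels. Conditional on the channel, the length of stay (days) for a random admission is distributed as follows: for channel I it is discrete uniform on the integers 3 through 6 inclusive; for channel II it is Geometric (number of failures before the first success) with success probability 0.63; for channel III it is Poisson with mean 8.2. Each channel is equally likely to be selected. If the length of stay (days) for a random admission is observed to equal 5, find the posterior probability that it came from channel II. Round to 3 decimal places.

0.013

Likelihoods P(X=5 | ·): I: 0.25; II: 0.00436867; III: 0.0848542.
Posterior ∝ prior × likelihood. Numerator for II: 0.333333·0.00436867 = 0.00145622.
Normalizing constant: 0.333333·0.25 + 0.333333·0.00436867 + 0.333333·0.0848542 = 0.113074.
P(II | observation) = 0.00145622 / 0.113074 = 0.0128785.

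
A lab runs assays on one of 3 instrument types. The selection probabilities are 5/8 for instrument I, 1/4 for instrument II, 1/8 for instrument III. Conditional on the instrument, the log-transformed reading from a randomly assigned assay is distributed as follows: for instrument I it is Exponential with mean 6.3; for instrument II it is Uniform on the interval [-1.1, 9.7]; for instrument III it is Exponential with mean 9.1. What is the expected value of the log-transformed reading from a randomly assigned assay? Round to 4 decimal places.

Component means — I: 6.3; II: 4.3; III: 9.1.
E[X] = 0.625·6.3 + 0.25·4.3 + 0.125·9.1 = 6.15.

6.1500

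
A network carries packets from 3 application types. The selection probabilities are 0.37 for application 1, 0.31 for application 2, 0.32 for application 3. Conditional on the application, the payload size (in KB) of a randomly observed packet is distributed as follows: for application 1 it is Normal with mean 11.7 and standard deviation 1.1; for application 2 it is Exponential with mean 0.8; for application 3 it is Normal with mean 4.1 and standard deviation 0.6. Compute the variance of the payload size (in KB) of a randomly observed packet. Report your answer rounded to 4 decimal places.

Per component, 1: μ=11.7, E[X²]=138.1; 2: μ=0.8, E[X²]=1.28; 3: μ=4.1, E[X²]=17.17.
E[X] = 0.37·11.7 + 0.31·0.8 + 0.32·4.1 = 5.889.
E[X²] = 0.37·138.1 + 0.31·1.28 + 0.32·17.17 = 56.9882.
Var(X) = E[X²] − (E[X])² = 56.9882 − 34.6803 = 22.3079.

22.3079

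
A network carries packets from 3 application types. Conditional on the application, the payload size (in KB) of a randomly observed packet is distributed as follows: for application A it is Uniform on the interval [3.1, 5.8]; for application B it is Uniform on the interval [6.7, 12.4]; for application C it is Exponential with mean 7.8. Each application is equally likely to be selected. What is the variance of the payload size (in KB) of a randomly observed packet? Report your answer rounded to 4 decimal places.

Per component, A: μ=4.45, E[X²]=20.41; B: μ=9.55, E[X²]=93.91; C: μ=7.8, E[X²]=121.68.
E[X] = 0.333333·4.45 + 0.333333·9.55 + 0.333333·7.8 = 7.26667.
E[X²] = 0.333333·20.41 + 0.333333·93.91 + 0.333333·121.68 = 78.6667.
Var(X) = E[X²] − (E[X])² = 78.6667 − 52.8044 = 25.8622.

25.8622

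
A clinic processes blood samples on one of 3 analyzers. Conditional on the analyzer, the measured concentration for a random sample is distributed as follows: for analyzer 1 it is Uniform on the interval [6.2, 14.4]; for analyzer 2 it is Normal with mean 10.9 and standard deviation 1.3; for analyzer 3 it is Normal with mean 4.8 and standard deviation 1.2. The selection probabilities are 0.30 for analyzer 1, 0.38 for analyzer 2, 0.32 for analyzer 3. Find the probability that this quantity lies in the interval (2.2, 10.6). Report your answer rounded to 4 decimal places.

0.6315

Conditional on each analyzer, P(2.2 < X < 10.6): 1: 0.536585; 2: 0.408747; 3: 0.984869.
By total probability, P(2.2 < X < 10.6) = 0.3·0.536585 + 0.38·0.408747 + 0.32·0.984869 = 0.631458.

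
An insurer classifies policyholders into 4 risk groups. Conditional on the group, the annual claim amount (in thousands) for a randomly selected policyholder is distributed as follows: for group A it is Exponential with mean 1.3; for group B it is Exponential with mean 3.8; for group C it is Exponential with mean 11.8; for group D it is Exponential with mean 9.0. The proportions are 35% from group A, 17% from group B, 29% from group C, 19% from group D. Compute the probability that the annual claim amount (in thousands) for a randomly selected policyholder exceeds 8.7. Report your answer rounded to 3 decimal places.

Conditional on each group, P(X > 8.7): A: 0.00124042; B: 0.10132; C: 0.47841; D: 0.380349.
By total probability, P(X > 8.7) = 0.35·0.00124042 + 0.17·0.10132 + 0.29·0.47841 + 0.19·0.380349 = 0.228664.

0.229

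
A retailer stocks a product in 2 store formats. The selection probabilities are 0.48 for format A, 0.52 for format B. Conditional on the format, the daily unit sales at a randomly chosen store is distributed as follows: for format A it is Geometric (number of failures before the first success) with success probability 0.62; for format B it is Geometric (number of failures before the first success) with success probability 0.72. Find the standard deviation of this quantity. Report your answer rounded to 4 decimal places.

Per component, A: μ=0.612903, E[X²]=1.3642; B: μ=0.388889, E[X²]=0.691358.
E[X] = 0.48·0.612903 + 0.52·0.388889 = 0.496416.
E[X²] = 0.48·1.3642 + 0.52·0.691358 = 1.01432.
Var(X) = E[X²] − (E[X])² = 1.01432 − 0.246429 = 0.767895.
SD(X) = √0.767895 = 0.876296.

0.8763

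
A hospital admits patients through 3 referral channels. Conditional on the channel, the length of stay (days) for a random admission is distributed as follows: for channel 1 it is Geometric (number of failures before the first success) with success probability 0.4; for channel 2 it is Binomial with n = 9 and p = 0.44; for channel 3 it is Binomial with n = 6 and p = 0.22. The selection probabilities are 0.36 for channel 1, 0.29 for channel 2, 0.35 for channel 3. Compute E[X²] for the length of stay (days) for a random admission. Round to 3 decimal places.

8.321

For each component E[X²] = Var + (mean)², giving 1: 6; 2: 17.8992; 3: 2.772.
Overall E[X²] = 0.36·6 + 0.29·17.8992 + 0.35·2.772 = 8.32097.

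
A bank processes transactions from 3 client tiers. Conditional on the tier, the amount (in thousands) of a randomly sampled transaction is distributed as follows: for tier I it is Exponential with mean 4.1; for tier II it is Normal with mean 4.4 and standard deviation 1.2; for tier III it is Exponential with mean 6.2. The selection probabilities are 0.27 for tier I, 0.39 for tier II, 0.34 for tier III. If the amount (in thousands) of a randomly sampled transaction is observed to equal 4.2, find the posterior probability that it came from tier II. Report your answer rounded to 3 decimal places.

0.713

Likelihoods f(4.2 | ·): I: 0.0875647; II: 0.327866; III: 0.0819236.
Posterior ∝ prior × likelihood. Numerator for II: 0.39·0.327866 = 0.127868.
Normalizing constant: 0.27·0.0875647 + 0.39·0.327866 + 0.34·0.0819236 = 0.179364.
P(II | observation) = 0.127868 / 0.179364 = 0.712895.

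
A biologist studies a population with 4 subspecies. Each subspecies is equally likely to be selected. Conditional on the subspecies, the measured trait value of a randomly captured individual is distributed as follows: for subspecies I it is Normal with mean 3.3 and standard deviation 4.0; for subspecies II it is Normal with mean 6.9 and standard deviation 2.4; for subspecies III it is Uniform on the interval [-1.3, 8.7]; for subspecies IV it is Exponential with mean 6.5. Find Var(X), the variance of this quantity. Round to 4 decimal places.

Per component, I: μ=3.3, E[X²]=26.89; II: μ=6.9, E[X²]=53.37; III: μ=3.7, E[X²]=22.0233; IV: μ=6.5, E[X²]=84.5.
E[X] = 0.25·3.3 + 0.25·6.9 + 0.25·3.7 + 0.25·6.5 = 5.1.
E[X²] = 0.25·26.89 + 0.25·53.37 + 0.25·22.0233 + 0.25·84.5 = 46.6958.
Var(X) = E[X²] − (E[X])² = 46.6958 − 26.01 = 20.6858.

20.6858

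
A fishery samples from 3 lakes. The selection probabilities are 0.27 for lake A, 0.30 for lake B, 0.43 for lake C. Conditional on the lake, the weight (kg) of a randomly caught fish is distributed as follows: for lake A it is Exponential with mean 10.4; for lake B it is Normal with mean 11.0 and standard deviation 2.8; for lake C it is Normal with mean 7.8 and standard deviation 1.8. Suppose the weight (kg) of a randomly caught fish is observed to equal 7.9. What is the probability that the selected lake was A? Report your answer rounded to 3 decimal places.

Likelihoods f(7.9 | ·): A: 0.0449852; B: 0.0771935; C: 0.221293.
Posterior ∝ prior × likelihood. Numerator for A: 0.27·0.0449852 = 0.012146.
Normalizing constant: 0.27·0.0449852 + 0.3·0.0771935 + 0.43·0.221293 = 0.13046.
P(A | observation) = 0.012146 / 0.13046 = 0.0931014.

0.093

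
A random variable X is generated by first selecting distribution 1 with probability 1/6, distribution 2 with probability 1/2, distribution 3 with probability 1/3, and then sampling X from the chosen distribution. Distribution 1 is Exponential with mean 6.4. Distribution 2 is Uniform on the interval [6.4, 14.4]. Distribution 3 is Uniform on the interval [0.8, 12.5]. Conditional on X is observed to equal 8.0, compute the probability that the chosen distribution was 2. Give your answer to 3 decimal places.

0.635

Likelihoods f(8.0 | ·): 1: 0.0447664; 2: 0.125; 3: 0.0854701.
Posterior ∝ prior × likelihood. Numerator for 2: 0.5·0.125 = 0.0625.
Normalizing constant: 0.166667·0.0447664 + 0.5·0.125 + 0.333333·0.0854701 = 0.0984511.
P(2 | observation) = 0.0625 / 0.0984511 = 0.634833.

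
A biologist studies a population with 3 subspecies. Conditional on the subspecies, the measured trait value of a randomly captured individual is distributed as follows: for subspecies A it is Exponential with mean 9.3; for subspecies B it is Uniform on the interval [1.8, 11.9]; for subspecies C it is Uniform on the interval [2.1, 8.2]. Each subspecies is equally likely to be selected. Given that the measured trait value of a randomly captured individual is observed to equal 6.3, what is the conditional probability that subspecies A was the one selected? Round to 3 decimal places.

0.172

Likelihoods f(6.3 | ·): A: 0.0546157; B: 0.0990099; C: 0.163934.
Posterior ∝ prior × likelihood. Numerator for A: 0.333333·0.0546157 = 0.0182052.
Normalizing constant: 0.333333·0.0546157 + 0.333333·0.0990099 + 0.333333·0.163934 = 0.105853.
P(A | observation) = 0.0182052 / 0.105853 = 0.171985.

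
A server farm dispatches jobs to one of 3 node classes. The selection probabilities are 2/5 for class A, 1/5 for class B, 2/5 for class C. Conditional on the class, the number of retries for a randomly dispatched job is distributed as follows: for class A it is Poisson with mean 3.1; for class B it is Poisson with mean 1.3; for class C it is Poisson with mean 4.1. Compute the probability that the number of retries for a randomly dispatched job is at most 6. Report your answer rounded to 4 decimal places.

Conditional on each class, P(X ≤ 6): A: 0.961196; B: 0.999596; C: 0.878648.
By total probability, P(X ≤ 6) = 0.4·0.961196 + 0.2·0.999596 + 0.4·0.878648 = 0.935857.

0.9359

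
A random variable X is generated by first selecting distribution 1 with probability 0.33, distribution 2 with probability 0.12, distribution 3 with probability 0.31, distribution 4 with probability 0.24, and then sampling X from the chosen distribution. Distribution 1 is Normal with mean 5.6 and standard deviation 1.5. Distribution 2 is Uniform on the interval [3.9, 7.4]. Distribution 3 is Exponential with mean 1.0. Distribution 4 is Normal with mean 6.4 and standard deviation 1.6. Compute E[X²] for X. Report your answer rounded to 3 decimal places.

26.109

For each component E[X²] = Var + (mean)², giving 1: 33.61; 2: 32.9433; 3: 2; 4: 43.52.
Overall E[X²] = 0.33·33.61 + 0.12·32.9433 + 0.31·2 + 0.24·43.52 = 26.1093.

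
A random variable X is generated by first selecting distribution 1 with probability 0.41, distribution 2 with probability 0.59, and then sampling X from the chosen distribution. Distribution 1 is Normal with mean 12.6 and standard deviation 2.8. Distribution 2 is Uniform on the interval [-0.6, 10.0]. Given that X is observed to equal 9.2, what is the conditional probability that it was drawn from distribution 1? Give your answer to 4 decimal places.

0.3343

Likelihoods f(9.2 | ·): 1: 0.0681664; 2: 0.0943396.
Posterior ∝ prior × likelihood. Numerator for 1: 0.41·0.0681664 = 0.0279482.
Normalizing constant: 0.41·0.0681664 + 0.59·0.0943396 = 0.0836086.
P(1 | observation) = 0.0279482 / 0.0836086 = 0.334275.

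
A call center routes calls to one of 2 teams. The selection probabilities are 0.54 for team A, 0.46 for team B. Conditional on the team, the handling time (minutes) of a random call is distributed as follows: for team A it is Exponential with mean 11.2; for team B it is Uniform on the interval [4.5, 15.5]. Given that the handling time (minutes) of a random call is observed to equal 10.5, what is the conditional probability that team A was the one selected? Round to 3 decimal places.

0.311

Likelihoods f(10.5 | ·): A: 0.0349648; B: 0.0909091.
Posterior ∝ prior × likelihood. Numerator for A: 0.54·0.0349648 = 0.018881.
Normalizing constant: 0.54·0.0349648 + 0.46·0.0909091 = 0.0606992.
P(A | observation) = 0.018881 / 0.0606992 = 0.311058.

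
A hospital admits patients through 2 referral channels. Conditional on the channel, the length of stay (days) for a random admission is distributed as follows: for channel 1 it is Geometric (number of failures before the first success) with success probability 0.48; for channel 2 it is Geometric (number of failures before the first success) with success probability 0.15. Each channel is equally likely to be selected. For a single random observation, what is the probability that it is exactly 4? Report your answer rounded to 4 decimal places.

0.0567

Conditional on each channel, P(X = 4): 1: 0.0350958; 2: 0.0783009.
By total probability, P(X = 4) = 0.5·0.0350958 + 0.5·0.0783009 = 0.0566983.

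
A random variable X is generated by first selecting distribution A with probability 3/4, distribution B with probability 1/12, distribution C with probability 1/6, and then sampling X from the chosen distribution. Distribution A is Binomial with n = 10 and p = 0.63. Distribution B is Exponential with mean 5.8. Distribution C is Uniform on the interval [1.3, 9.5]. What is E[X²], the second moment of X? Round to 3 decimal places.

For each component E[X²] = Var + (mean)², giving A: 42.021; B: 67.28; C: 34.7633.
Overall E[X²] = 0.75·42.021 + 0.0833333·67.28 + 0.166667·34.7633 = 42.9163.

42.916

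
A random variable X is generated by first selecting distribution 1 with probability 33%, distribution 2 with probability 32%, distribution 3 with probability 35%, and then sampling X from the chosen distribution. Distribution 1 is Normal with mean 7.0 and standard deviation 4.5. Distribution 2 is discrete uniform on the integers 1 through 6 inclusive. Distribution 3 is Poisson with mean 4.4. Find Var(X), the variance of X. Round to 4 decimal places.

Per component, 1: μ=7, E[X²]=69.25; 2: μ=3.5, E[X²]=15.1667; 3: μ=4.4, E[X²]=23.76.
E[X] = 0.33·7 + 0.32·3.5 + 0.35·4.4 = 4.97.
E[X²] = 0.33·69.25 + 0.32·15.1667 + 0.35·23.76 = 36.0218.
Var(X) = E[X²] − (E[X])² = 36.0218 − 24.7009 = 11.3209.

11.3209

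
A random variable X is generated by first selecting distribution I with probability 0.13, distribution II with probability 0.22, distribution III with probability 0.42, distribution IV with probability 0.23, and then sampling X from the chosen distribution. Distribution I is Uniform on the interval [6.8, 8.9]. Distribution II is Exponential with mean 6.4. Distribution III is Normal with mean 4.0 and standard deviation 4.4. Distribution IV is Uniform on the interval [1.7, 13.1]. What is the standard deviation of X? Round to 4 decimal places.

4.7176

Per component, I: μ=7.85, E[X²]=61.99; II: μ=6.4, E[X²]=81.92; III: μ=4, E[X²]=35.36; IV: μ=7.4, E[X²]=65.59.
E[X] = 0.13·7.85 + 0.22·6.4 + 0.42·4 + 0.23·7.4 = 5.8105.
E[X²] = 0.13·61.99 + 0.22·81.92 + 0.42·35.36 + 0.23·65.59 = 56.018.
Var(X) = E[X²] − (E[X])² = 56.018 − 33.7619 = 22.2561.
SD(X) = √22.2561 = 4.71764.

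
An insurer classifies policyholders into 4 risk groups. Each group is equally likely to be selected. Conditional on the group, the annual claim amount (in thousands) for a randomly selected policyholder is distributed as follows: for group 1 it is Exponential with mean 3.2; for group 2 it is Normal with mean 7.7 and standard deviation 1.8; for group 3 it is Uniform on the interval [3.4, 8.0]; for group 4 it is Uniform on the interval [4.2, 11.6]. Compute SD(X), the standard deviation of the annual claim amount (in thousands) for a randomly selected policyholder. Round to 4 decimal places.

Per component, 1: μ=3.2, E[X²]=20.48; 2: μ=7.7, E[X²]=62.53; 3: μ=5.7, E[X²]=34.2533; 4: μ=7.9, E[X²]=66.9733.
E[X] = 0.25·3.2 + 0.25·7.7 + 0.25·5.7 + 0.25·7.9 = 6.125.
E[X²] = 0.25·20.48 + 0.25·62.53 + 0.25·34.2533 + 0.25·66.9733 = 46.0592.
Var(X) = E[X²] − (E[X])² = 46.0592 − 37.5156 = 8.54354.
SD(X) = √8.54354 = 2.92293.

2.9229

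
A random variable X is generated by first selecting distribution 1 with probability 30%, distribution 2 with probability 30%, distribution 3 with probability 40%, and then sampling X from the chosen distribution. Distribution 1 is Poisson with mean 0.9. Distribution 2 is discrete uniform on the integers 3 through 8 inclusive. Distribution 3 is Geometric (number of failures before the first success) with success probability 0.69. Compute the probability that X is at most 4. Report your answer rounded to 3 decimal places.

0.798

Conditional on each component, P(X ≤ 4): 1: 0.997656; 2: 0.333333; 3: 0.997137.
By total probability, P(X ≤ 4) = 0.3·0.997656 + 0.3·0.333333 + 0.4·0.997137 = 0.798152.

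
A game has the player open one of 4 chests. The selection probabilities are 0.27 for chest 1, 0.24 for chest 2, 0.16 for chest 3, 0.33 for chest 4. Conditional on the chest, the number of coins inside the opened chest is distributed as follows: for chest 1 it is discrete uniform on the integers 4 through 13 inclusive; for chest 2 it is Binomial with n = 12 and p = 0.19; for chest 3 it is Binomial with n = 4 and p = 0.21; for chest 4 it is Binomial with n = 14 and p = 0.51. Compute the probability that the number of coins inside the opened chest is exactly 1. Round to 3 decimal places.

0.120

Conditional on each chest, P(X = 1): 1: 0; 2: 0.224528; 3: 0.414153; 4: 0.000670266.
By total probability, P(X = 1) = 0.27·0 + 0.24·0.224528 + 0.16·0.414153 + 0.33·0.000670266 = 0.120372.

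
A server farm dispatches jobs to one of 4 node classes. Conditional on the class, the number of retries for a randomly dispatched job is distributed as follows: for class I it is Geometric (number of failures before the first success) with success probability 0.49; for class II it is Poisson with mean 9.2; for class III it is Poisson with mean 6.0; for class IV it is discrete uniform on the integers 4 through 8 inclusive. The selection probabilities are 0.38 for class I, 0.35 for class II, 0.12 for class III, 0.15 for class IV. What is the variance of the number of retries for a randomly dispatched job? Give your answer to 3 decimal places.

17.392

Per component, I: μ=1.04082, E[X²]=3.20741; II: μ=9.2, E[X²]=93.84; III: μ=6, E[X²]=42; IV: μ=6, E[X²]=38.
E[X] = 0.38·1.04082 + 0.35·9.2 + 0.12·6 + 0.15·6 = 5.23551.
E[X²] = 0.38·3.20741 + 0.35·93.84 + 0.12·42 + 0.15·38 = 44.8028.
Var(X) = E[X²] − (E[X])² = 44.8028 − 27.4106 = 17.3923.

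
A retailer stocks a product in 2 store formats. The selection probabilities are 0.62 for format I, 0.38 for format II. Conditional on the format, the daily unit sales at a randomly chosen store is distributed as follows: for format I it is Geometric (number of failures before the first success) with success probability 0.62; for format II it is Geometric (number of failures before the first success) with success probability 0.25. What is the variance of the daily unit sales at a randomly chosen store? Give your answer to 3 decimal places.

6.515

Per component, I: μ=0.612903, E[X²]=1.3642; II: μ=3, E[X²]=21.
E[X] = 0.62·0.612903 + 0.38·3 = 1.52.
E[X²] = 0.62·1.3642 + 0.38·21 = 8.82581.
Var(X) = E[X²] − (E[X])² = 8.82581 − 2.3104 = 6.51541.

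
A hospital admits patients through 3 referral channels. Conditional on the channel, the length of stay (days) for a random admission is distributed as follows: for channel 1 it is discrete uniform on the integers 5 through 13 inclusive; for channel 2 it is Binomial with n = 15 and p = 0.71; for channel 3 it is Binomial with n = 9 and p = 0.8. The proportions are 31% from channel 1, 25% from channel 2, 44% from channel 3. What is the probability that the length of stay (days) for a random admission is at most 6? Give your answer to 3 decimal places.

Conditional on each channel, P(X ≤ 6): 1: 0.222222; 2: 0.0120671; 3: 0.261802.
By total probability, P(X ≤ 6) = 0.31·0.222222 + 0.25·0.0120671 + 0.44·0.261802 = 0.187099.

0.187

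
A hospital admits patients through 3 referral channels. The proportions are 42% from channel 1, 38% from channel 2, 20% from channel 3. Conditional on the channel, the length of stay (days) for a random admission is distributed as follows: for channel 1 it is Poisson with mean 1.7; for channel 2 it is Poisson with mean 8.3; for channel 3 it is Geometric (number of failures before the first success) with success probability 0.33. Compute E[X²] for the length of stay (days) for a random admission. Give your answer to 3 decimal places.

33.315

For each component E[X²] = Var + (mean)², giving 1: 4.59; 2: 77.19; 3: 10.2746.
Overall E[X²] = 0.42·4.59 + 0.38·77.19 + 0.2·10.2746 = 33.3149.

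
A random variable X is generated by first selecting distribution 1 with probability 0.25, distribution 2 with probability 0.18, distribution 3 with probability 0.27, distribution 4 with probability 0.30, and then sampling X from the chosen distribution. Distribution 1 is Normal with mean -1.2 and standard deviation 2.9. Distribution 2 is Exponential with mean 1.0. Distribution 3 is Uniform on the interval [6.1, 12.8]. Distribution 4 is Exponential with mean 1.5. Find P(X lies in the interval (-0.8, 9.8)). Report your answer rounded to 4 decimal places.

0.7399

Conditional on each component, P(-0.8 < X < 9.8): 1: 0.445073; 2: 0.999945; 3: 0.552239; 4: 0.998546.
By total probability, P(-0.8 < X < 9.8) = 0.25·0.445073 + 0.18·0.999945 + 0.27·0.552239 + 0.3·0.998546 = 0.739927.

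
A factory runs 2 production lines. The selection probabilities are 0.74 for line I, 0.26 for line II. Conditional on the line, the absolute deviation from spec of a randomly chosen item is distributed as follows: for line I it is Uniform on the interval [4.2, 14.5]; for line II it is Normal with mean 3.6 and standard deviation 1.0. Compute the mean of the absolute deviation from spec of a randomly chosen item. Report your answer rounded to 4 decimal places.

7.8550

Component means — I: 9.35; II: 3.6.
E[X] = 0.74·9.35 + 0.26·3.6 = 7.855.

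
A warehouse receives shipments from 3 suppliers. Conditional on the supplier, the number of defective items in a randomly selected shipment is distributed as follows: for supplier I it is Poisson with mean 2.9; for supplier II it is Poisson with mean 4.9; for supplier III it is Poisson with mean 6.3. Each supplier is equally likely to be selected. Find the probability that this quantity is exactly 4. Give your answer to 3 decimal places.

0.154

Conditional on each supplier, P(X = 4): I: 0.162154; II: 0.178867; III: 0.12053.
By total probability, P(X = 4) = 0.333333·0.162154 + 0.333333·0.178867 + 0.333333·0.12053 = 0.15385.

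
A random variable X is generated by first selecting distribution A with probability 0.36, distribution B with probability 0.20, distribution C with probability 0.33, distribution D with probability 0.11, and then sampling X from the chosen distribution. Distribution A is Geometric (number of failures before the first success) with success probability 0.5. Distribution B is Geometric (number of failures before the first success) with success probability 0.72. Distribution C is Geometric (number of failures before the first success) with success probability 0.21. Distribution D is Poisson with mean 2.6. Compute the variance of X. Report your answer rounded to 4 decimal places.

Per component, A: μ=1, E[X²]=3; B: μ=0.388889, E[X²]=0.691358; C: μ=3.7619, E[X²]=32.0658; D: μ=2.6, E[X²]=9.36.
E[X] = 0.36·1 + 0.2·0.388889 + 0.33·3.7619 + 0.11·2.6 = 1.96521.
E[X²] = 0.36·3 + 0.2·0.691358 + 0.33·32.0658 + 0.11·9.36 = 12.8296.
Var(X) = E[X²] − (E[X])² = 12.8296 − 3.86204 = 8.96754.

8.9675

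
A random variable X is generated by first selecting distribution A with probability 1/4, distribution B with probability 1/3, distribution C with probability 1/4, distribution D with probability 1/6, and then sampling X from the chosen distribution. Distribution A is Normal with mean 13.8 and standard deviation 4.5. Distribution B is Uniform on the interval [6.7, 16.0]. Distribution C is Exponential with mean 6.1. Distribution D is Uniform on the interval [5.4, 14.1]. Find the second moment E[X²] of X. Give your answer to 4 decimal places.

133.5158

For each component E[X²] = Var + (mean)², giving A: 210.69; B: 136.03; C: 74.42; D: 101.37.
Overall E[X²] = 0.25·210.69 + 0.333333·136.03 + 0.25·74.42 + 0.166667·101.37 = 133.516.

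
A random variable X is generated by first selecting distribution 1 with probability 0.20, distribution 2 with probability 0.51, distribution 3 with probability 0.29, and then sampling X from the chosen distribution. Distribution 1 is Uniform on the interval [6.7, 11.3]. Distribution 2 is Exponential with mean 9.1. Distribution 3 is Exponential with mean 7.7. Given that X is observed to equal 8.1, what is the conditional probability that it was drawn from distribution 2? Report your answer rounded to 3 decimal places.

Likelihoods f(8.1 | ·): 1: 0.217391; 2: 0.045122; 3: 0.045358.
Posterior ∝ prior × likelihood. Numerator for 2: 0.51·0.045122 = 0.0230122.
Normalizing constant: 0.2·0.217391 + 0.51·0.045122 + 0.29·0.045358 = 0.0796443.
P(2 | observation) = 0.0230122 / 0.0796443 = 0.288938.

0.289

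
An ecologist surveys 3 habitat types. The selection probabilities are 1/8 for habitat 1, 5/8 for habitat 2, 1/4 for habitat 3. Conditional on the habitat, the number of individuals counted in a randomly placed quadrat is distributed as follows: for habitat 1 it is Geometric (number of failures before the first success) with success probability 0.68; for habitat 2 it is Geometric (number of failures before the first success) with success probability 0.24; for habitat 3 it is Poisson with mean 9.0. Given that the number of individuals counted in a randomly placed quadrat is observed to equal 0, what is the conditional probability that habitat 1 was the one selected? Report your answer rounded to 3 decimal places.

Likelihoods P(X=0 | ·): 1: 0.68; 2: 0.24; 3: 0.00012341.
Posterior ∝ prior × likelihood. Numerator for 1: 0.125·0.68 = 0.085.
Normalizing constant: 0.125·0.68 + 0.625·0.24 + 0.25·0.00012341 = 0.235031.
P(1 | observation) = 0.085 / 0.235031 = 0.361655.

0.362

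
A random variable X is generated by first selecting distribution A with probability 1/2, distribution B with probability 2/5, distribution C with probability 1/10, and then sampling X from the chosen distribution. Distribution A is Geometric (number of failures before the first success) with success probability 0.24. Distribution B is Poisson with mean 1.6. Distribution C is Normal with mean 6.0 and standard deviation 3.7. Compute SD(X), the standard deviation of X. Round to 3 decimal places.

3.205

Per component, A: μ=3.16667, E[X²]=23.2222; B: μ=1.6, E[X²]=4.16; C: μ=6, E[X²]=49.69.
E[X] = 0.5·3.16667 + 0.4·1.6 + 0.1·6 = 2.82333.
E[X²] = 0.5·23.2222 + 0.4·4.16 + 0.1·49.69 = 18.2441.
Var(X) = E[X²] − (E[X])² = 18.2441 − 7.97121 = 10.2729.
SD(X) = √10.2729 = 3.20514.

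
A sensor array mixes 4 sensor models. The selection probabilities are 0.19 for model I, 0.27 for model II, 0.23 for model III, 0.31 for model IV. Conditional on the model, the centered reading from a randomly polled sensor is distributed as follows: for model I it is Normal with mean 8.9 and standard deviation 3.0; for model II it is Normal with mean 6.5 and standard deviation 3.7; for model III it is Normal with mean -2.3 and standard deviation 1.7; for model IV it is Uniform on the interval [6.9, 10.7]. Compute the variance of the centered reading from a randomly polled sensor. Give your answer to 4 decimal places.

26.2585

Per component, I: μ=8.9, E[X²]=88.21; II: μ=6.5, E[X²]=55.94; III: μ=-2.3, E[X²]=8.18; IV: μ=8.8, E[X²]=78.6433.
E[X] = 0.19·8.9 + 0.27·6.5 + 0.23·-2.3 + 0.31·8.8 = 5.645.
E[X²] = 0.19·88.21 + 0.27·55.94 + 0.23·8.18 + 0.31·78.6433 = 58.1245.
Var(X) = E[X²] − (E[X])² = 58.1245 − 31.866 = 26.2585.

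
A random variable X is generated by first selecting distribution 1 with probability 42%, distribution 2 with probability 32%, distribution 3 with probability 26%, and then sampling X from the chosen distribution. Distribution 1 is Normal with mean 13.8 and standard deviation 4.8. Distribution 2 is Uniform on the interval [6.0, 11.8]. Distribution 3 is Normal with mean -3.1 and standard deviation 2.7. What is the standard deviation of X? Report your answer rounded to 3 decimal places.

7.672

Per component, 1: μ=13.8, E[X²]=213.48; 2: μ=8.9, E[X²]=82.0133; 3: μ=-3.1, E[X²]=16.9.
E[X] = 0.42·13.8 + 0.32·8.9 + 0.26·-3.1 = 7.838.
E[X²] = 0.42·213.48 + 0.32·82.0133 + 0.26·16.9 = 120.3.
Var(X) = E[X²] − (E[X])² = 120.3 − 61.4342 = 58.8656.
SD(X) = √58.8656 = 7.67239.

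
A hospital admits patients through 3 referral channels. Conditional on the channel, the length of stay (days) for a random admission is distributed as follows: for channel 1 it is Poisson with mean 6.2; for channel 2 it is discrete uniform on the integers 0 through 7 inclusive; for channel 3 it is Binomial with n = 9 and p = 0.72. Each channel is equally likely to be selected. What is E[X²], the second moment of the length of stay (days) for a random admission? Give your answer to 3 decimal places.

35.315

For each component E[X²] = Var + (mean)², giving 1: 44.64; 2: 17.5; 3: 43.8048.
Overall E[X²] = 0.333333·44.64 + 0.333333·17.5 + 0.333333·43.8048 = 35.3149.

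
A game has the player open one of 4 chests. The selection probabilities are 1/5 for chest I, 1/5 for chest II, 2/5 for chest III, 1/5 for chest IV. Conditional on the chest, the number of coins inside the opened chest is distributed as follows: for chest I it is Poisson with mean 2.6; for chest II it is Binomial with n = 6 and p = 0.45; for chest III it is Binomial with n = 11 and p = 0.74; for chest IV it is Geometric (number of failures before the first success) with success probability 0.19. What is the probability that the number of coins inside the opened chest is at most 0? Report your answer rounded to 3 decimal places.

0.058

Conditional on each chest, P(X ≤ 0): I: 0.0742736; II: 0.0276806; III: 3.67034e-07; IV: 0.19.
By total probability, P(X ≤ 0) = 0.2·0.0742736 + 0.2·0.0276806 + 0.4·3.67034e-07 + 0.2·0.19 = 0.058391.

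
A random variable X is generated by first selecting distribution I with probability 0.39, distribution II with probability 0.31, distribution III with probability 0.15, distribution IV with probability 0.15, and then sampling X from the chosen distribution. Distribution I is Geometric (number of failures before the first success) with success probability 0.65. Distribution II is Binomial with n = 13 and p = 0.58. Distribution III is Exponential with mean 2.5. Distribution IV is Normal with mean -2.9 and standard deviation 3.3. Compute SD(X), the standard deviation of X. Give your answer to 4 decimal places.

4.1982

Per component, I: μ=0.538462, E[X²]=1.11834; II: μ=7.54, E[X²]=60.0184; III: μ=2.5, E[X²]=12.5; IV: μ=-2.9, E[X²]=19.3.
E[X] = 0.39·0.538462 + 0.31·7.54 + 0.15·2.5 + 0.15·-2.9 = 2.4874.
E[X²] = 0.39·1.11834 + 0.31·60.0184 + 0.15·12.5 + 0.15·19.3 = 23.8119.
Var(X) = E[X²] − (E[X])² = 23.8119 − 6.18716 = 17.6247.
SD(X) = √17.6247 = 4.19818.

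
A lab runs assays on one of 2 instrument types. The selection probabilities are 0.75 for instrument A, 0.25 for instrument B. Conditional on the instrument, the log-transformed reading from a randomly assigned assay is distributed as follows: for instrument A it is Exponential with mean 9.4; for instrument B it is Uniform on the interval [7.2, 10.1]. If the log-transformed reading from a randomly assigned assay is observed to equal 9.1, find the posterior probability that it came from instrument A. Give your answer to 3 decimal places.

0.260

Likelihoods f(9.1 | ·): A: 0.0404053; B: 0.344828.
Posterior ∝ prior × likelihood. Numerator for A: 0.75·0.0404053 = 0.030304.
Normalizing constant: 0.75·0.0404053 + 0.25·0.344828 = 0.116511.
P(A | observation) = 0.030304 / 0.116511 = 0.260096.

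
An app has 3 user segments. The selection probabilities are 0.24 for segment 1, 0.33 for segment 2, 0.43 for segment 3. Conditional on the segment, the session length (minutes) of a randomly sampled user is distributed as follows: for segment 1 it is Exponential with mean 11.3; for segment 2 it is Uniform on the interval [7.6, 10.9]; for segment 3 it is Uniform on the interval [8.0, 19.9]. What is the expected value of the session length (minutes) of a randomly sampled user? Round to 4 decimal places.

Component means — 1: 11.3; 2: 9.25; 3: 13.95.
E[X] = 0.24·11.3 + 0.33·9.25 + 0.43·13.95 = 11.763.

11.7630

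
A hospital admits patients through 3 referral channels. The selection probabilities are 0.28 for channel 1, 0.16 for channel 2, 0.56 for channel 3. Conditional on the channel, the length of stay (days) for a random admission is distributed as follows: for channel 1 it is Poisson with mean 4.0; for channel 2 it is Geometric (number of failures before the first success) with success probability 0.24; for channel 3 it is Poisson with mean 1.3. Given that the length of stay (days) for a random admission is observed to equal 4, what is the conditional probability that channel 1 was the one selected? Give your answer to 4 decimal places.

0.6385

Likelihoods P(X=4 | ·): 1: 0.195367; 2: 0.0800692; 3: 0.0324324.
Posterior ∝ prior × likelihood. Numerator for 1: 0.28·0.195367 = 0.0547027.
Normalizing constant: 0.28·0.195367 + 0.16·0.0800692 + 0.56·0.0324324 = 0.0856759.
P(1 | observation) = 0.0547027 / 0.0856759 = 0.638484.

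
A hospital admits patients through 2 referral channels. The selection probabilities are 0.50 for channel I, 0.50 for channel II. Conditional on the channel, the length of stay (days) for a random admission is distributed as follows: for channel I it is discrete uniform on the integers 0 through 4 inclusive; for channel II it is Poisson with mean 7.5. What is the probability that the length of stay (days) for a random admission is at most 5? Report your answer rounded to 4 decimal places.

0.6207

Conditional on each channel, P(X ≤ 5): I: 1; II: 0.241436.
By total probability, P(X ≤ 5) = 0.5·1 + 0.5·0.241436 = 0.620718.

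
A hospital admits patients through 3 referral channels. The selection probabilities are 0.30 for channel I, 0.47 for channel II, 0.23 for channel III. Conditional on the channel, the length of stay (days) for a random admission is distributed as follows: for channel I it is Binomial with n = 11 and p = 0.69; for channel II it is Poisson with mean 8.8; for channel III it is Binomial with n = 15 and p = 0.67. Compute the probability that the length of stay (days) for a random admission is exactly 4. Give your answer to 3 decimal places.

Conditional on each channel, P(X = 4): I: 0.0205798; II: 0.0376641; III: 0.00139023.
By total probability, P(X = 4) = 0.3·0.0205798 + 0.47·0.0376641 + 0.23·0.00139023 = 0.0241958.

0.024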